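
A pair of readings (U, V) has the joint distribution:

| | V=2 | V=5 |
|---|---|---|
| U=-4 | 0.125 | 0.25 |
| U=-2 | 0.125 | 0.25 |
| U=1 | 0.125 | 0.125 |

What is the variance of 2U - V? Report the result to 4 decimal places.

E[U] = -2,  E[V] = 3.875,  E[UV] = -8.125
Var(U) = 7.75 − (-2)² = 3.75;  Var(V) = 17.125 − (3.875)² = 2.109375
Cov(U,V) = -8.125 − (-2)(3.875) = -0.375
Var(2U - V) = (2)²·3.75 + (-1)²·2.109375 + 2·(2)·(-1)·-0.375 = 18.609375

18.6094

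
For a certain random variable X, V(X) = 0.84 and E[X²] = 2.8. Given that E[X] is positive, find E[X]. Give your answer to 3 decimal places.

(E[X])² = E[X²] − V(X) = 2.8 − 0.84 = 1.96
E[X] = √1.96 = 1.4

1.400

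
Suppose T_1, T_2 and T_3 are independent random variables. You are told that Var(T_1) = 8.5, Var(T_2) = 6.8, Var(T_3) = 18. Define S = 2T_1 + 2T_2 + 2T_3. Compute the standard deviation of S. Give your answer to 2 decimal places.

By independence, Var(S) = (2)²Var(T_1) + (2)²Var(T_2) + (2)²Var(T_3)
= (2)²·8.5 + (2)²·6.8 + (2)²·18 = 133.2
σ(S) = √133.2 ≈ 11.54

11.54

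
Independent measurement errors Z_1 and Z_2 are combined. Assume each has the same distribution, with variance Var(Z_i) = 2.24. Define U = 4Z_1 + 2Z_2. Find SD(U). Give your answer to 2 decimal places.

6.69

By independence, Var(U) = (4)²Var(Z_1) + (2)²Var(Z_2)
= (4)²·2.24 + (2)²·2.24 = 44.8
SD(U) = √44.8 ≈ 6.69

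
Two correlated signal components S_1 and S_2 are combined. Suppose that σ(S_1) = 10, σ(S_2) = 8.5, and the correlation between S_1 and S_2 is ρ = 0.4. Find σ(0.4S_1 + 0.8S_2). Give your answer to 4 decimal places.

9.1652

Var(S_1) = (10)² = 100;  Var(S_2) = (8.5)² = 72.25
cov(S_1,S_2) = ρ·σ(S_1)·σ(S_2) = 0.4·10·8.5 = 34
Var(0.4S_1 + 0.8S_2) = (0.4)²·Var(S_1) + (0.8)²·Var(S_2) + 2·(0.4)·(0.8)·cov(S_1,S_2)
= 0.16·100 + 0.64·72.25 + 0.64·34 = 84
σ(0.4S_1 + 0.8S_2) = √84 ≈ 9.1652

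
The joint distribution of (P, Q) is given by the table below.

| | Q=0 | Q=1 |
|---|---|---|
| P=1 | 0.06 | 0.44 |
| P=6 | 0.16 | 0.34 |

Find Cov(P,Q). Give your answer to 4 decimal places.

E[P] = 3.5,  E[Q] = 0.78
E[PQ] = 2.48
Cov(P,Q) = E[PQ] − E[P]E[Q] = 2.48 − (3.5)(0.78) = -0.25

-0.2500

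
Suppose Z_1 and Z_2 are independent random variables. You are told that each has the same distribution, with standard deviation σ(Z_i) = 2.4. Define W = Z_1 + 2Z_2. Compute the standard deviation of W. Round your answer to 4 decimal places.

var(Z_i) = (2.4)² = 5.76
By independence, var(W) = (1)²var(Z_1) + (2)²var(Z_2)
= (1)²·5.76 + (2)²·5.76 = 28.8
σ(W) = √28.8 ≈ 5.3666

5.3666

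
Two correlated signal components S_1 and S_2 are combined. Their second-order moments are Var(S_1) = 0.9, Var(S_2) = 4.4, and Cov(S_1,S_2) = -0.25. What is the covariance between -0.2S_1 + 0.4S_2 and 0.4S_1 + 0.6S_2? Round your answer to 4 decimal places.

Cov(-0.2S_1 + 0.4S_2, 0.4S_1 + 0.6S_2) = (-0.2)(0.4)Var(S_1) + (0.4)(0.6)Var(S_2) + [(-0.2)(0.6) + (0.4)(0.4)]Cov(S_1,S_2)
= -0.08·0.9 + 0.24·4.4 + 0.04·-0.25 = 0.974

0.9740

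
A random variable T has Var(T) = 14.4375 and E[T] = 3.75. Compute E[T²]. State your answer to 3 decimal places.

28.500

E[T²] = Var(T) + (E[T])² = 14.4375 + (3.75)² = 28.5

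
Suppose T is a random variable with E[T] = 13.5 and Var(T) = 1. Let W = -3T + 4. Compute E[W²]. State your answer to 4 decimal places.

E[-3T + 4] = -3·13.5 + 4 = -36.5
Var(-3T + 4) = (-3)²·1 = 9
E[W²] = Var(W) + (E[W])² = 9 + (-36.5)² = 1341.25

1341.2500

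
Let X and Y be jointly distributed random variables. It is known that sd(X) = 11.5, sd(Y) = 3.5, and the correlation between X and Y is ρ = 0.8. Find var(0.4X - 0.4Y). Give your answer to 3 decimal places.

var(X) = (11.5)² = 132.25;  var(Y) = (3.5)² = 12.25
Cov(X,Y) = ρ·sd(X)·sd(Y) = 0.8·11.5·3.5 = 32.2
var(0.4X - 0.4Y) = (0.4)²·var(X) + (-0.4)²·var(Y) + 2·(0.4)·(-0.4)·Cov(X,Y)
= 0.16·132.25 + 0.16·12.25 + -0.32·32.2 = 12.816

12.816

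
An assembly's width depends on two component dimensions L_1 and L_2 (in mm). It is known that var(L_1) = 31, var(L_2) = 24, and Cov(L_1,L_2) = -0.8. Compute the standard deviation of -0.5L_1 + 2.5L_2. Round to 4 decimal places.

12.6392

var(-0.5L_1 + 2.5L_2) = (-0.5)²·var(L_1) + (2.5)²·var(L_2) + 2·(-0.5)·(2.5)·Cov(L_1,L_2)
= 0.25·31 + 6.25·24 + -2.5·-0.8 = 159.75
sd(-0.5L_1 + 2.5L_2) = √159.75 ≈ 12.6392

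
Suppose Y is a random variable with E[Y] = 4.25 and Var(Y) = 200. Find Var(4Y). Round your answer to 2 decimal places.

Var(4Y) = (4)²·Var(Y) = 16·200 = 3200

3200.00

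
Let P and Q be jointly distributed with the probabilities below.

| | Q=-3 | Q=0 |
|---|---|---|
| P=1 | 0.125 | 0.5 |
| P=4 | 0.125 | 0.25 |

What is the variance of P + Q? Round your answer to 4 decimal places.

E[P] = 2.125,  E[Q] = -0.75,  E[PQ] = -1.875
V(P) = 6.625 − (2.125)² = 2.109375;  V(Q) = 2.25 − (-0.75)² = 1.6875
Cov(P,Q) = -1.875 − (2.125)(-0.75) = -0.28125
V(P + Q) = (1)²·2.109375 + (1)²·1.6875 + 2·(1)·(1)·-0.28125 = 3.234375

3.2344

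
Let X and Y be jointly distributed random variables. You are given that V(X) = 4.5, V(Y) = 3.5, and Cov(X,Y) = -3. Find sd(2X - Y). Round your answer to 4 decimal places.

5.7879

V(2X - Y) = (2)²·V(X) + (-1)²·V(Y) + 2·(2)·(-1)·Cov(X,Y)
= 4·4.5 + 1·3.5 + -4·-3 = 33.5
sd(2X - Y) = √33.5 ≈ 5.7879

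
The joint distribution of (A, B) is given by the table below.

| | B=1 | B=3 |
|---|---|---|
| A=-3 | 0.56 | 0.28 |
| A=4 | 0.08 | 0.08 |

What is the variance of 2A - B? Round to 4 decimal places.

E[A] = -1.88,  E[B] = 1.72,  E[AB] = -2.92
Var(A) = 10.12 − (-1.88)² = 6.5856;  Var(B) = 3.88 − (1.72)² = 0.9216
Cov(A,B) = -2.92 − (-1.88)(1.72) = 0.3136
Var(2A - B) = (2)²·6.5856 + (-1)²·0.9216 + 2·(2)·(-1)·0.3136 = 26.0096

26.0096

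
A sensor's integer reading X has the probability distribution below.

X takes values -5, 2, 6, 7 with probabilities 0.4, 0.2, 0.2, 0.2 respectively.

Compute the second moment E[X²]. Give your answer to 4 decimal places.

27.8000

E[X²] = (-5)²(0.4) + (2)²(0.2) + (6)²(0.2) + (7)²(0.2) = 27.8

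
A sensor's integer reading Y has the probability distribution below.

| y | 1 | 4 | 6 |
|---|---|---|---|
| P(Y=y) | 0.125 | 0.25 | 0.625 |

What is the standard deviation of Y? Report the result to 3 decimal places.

1.691

E[Y] = (1)(0.125) + (4)(0.25) + (6)(0.625) = 4.875
E[Y²] = (1)²(0.125) + (4)²(0.25) + (6)²(0.625) = 26.625
Var(Y) = E[Y²] − (E[Y])² = 26.625 − (4.875)² = 2.859375
sd(Y) = √2.859375 ≈ 1.691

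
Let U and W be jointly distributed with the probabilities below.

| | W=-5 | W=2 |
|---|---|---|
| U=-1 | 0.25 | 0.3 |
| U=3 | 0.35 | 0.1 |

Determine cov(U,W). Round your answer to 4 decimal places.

E[U] = 0.8,  E[W] = -2.2
E[UW] = -4
cov(U,W) = E[UW] − E[U]E[W] = -4 − (0.8)(-2.2) = -2.24

-2.2400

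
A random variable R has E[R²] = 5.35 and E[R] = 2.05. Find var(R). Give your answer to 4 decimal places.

var(R) = 5.35 − (2.05)² = 1.1475

1.1475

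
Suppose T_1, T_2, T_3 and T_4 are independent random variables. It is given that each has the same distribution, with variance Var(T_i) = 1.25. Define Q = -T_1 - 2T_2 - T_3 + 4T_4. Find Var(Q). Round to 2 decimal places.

27.50

By independence, Var(Q) = (-1)²Var(T_1) + (-2)²Var(T_2) + (-1)²Var(T_3) + (4)²Var(T_4)
= (-1)²·1.25 + (-2)²·1.25 + (-1)²·1.25 + (4)²·1.25 = 27.5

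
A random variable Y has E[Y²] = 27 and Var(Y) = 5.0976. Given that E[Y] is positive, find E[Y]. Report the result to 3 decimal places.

4.680

(E[Y])² = E[Y²] − Var(Y) = 27 − 5.0976 = 21.9024
E[Y] = √21.9024 = 4.68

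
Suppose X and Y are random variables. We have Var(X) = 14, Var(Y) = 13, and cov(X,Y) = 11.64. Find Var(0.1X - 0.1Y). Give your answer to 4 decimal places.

0.0372

Var(0.1X - 0.1Y) = (0.1)²·Var(X) + (-0.1)²·Var(Y) + 2·(0.1)·(-0.1)·cov(X,Y)
= 0.01·14 + 0.01·13 + -0.02·11.64 = 0.0372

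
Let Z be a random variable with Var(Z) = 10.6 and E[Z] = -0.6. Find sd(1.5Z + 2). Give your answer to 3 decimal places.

Var(1.5Z + 2) = (1.5)²·10.6 = 23.85
sd(1.5Z + 2) = √23.85 ≈ 4.884

4.884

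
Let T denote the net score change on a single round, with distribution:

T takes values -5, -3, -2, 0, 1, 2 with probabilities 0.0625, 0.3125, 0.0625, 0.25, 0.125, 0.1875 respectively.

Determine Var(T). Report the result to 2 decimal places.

4.73

E[T] = (-5)(0.0625) + (-3)(0.3125) + (-2)(0.0625) + (0)(0.25) + (1)(0.125) + (2)(0.1875) = -0.875
E[T²] = (-5)²(0.0625) + (-3)²(0.3125) + (-2)²(0.0625) + (0)²(0.25) + (1)²(0.125) + (2)²(0.1875) = 5.5
Var(T) = E[T²] − (E[T])² = 5.5 − (-0.875)² = 4.734375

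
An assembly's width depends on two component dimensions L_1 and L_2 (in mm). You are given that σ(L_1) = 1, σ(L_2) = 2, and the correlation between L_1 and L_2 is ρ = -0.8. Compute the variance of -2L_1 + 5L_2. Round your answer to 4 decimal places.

136.0000

Var(L_1) = (1)² = 1;  Var(L_2) = (2)² = 4
Cov(L_1,L_2) = ρ·σ(L_1)·σ(L_2) = -0.8·1·2 = -1.6
Var(-2L_1 + 5L_2) = (-2)²·Var(L_1) + (5)²·Var(L_2) + 2·(-2)·(5)·Cov(L_1,L_2)
= 4·1 + 25·4 + -20·-1.6 = 136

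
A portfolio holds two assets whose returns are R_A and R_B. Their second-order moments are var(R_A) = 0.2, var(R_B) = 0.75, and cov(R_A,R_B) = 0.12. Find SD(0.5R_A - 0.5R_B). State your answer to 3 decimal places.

0.421

var(0.5R_A - 0.5R_B) = (0.5)²·var(R_A) + (-0.5)²·var(R_B) + 2·(0.5)·(-0.5)·cov(R_A,R_B)
= 0.25·0.2 + 0.25·0.75 + -0.5·0.12 = 0.1775
SD(0.5R_A - 0.5R_B) = √0.1775 ≈ 0.421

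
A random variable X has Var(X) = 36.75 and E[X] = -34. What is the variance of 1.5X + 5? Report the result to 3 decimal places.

82.688

Var(1.5X + 5) = (1.5)²·Var(X) = 2.25·36.75 = 82.6875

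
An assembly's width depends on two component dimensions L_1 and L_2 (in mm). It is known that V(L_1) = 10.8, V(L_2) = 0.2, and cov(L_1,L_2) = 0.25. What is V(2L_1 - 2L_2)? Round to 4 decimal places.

42.0000

V(2L_1 - 2L_2) = (2)²·V(L_1) + (-2)²·V(L_2) + 2·(2)·(-2)·cov(L_1,L_2)
= 4·10.8 + 4·0.2 + -8·0.25 = 42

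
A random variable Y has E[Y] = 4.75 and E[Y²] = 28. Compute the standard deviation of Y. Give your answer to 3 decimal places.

2.332

V(Y) = 28 − (4.75)² = 5.4375
σ(Y) = √5.4375 ≈ 2.332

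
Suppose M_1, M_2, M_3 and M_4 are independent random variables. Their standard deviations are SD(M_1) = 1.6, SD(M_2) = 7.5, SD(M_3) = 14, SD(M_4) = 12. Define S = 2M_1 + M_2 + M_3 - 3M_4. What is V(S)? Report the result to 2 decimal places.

1558.49

V(M_1) = 2.56, V(M_2) = 56.25, V(M_3) = 196, V(M_4) = 144
By independence, V(S) = (2)²V(M_1) + (1)²V(M_2) + (1)²V(M_3) + (-3)²V(M_4)
= (2)²·2.56 + (1)²·56.25 + (1)²·196 + (-3)²·144 = 1558.49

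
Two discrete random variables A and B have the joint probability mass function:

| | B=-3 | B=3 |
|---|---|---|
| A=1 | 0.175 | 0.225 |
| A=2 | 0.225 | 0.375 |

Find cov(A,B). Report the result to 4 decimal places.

E[A] = 1.6,  E[B] = 0.6
E[AB] = 1.05
cov(A,B) = E[AB] − E[A]E[B] = 1.05 − (1.6)(0.6) = 0.09

0.0900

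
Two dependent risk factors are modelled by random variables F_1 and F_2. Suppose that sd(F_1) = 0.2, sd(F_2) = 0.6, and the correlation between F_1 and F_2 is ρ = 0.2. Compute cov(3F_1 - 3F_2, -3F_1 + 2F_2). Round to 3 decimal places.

V(F_1) = (0.2)² = 0.04;  V(F_2) = (0.6)² = 0.36
cov(F_1,F_2) = ρ·sd(F_1)·sd(F_2) = 0.2·0.2·0.6 = 0.024
cov(3F_1 - 3F_2, -3F_1 + 2F_2) = (3)(-3)V(F_1) + (-3)(2)V(F_2) + [(3)(2) + (-3)(-3)]cov(F_1,F_2)
= -9·0.04 + -6·0.36 + 15·0.024 = -2.16

-2.160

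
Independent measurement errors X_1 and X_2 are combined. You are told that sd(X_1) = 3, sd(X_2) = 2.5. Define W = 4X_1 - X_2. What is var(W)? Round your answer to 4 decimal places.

var(X_1) = 9, var(X_2) = 6.25
By independence, var(W) = (4)²var(X_1) + (-1)²var(X_2)
= (4)²·9 + (-1)²·6.25 = 150.25

150.2500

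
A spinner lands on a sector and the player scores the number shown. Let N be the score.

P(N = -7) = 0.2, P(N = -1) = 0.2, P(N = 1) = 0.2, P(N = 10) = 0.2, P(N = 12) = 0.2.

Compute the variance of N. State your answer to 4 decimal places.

50.0000

E[N] = (-7)(0.2) + (-1)(0.2) + (1)(0.2) + (10)(0.2) + (12)(0.2) = 3
E[N²] = (-7)²(0.2) + (-1)²(0.2) + (1)²(0.2) + (10)²(0.2) + (12)²(0.2) = 59
Var(N) = E[N²] − (E[N])² = 59 − (3)² = 50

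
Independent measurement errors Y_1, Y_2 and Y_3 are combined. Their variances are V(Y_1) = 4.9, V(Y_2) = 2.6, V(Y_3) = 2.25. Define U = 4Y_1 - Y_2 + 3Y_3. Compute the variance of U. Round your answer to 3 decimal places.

By independence, V(U) = (4)²V(Y_1) + (-1)²V(Y_2) + (3)²V(Y_3)
= (4)²·4.9 + (-1)²·2.6 + (3)²·2.25 = 101.25

101.250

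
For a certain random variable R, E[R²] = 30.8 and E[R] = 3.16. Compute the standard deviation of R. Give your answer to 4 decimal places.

V(R) = 30.8 − (3.16)² = 20.8144
SD(R) = √20.8144 ≈ 4.5623

4.5623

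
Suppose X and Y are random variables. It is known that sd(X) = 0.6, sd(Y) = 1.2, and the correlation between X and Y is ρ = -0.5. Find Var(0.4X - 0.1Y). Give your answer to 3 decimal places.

0.101

Var(X) = (0.6)² = 0.36;  Var(Y) = (1.2)² = 1.44
Cov(X,Y) = ρ·sd(X)·sd(Y) = -0.5·0.6·1.2 = -0.36
Var(0.4X - 0.1Y) = (0.4)²·Var(X) + (-0.1)²·Var(Y) + 2·(0.4)·(-0.1)·Cov(X,Y)
= 0.16·0.36 + 0.01·1.44 + -0.08·-0.36 = 0.1008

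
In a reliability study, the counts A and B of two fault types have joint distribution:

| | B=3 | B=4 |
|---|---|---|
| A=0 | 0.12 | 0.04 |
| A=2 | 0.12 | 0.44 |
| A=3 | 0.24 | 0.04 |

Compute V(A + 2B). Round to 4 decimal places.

1.8400

E[A] = 1.96,  E[B] = 3.52,  E[AB] = 6.88
V(A) = 4.76 − (1.96)² = 0.9184;  V(B) = 12.64 − (3.52)² = 0.2496
Cov(A,B) = 6.88 − (1.96)(3.52) = -0.0192
V(A + 2B) = (1)²·0.9184 + (2)²·0.2496 + 2·(1)·(2)·-0.0192 = 1.84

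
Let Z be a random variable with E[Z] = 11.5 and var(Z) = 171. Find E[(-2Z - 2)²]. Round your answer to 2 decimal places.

E[-2Z - 2] = -2·11.5 − 2 = -25
var(-2Z - 2) = (-2)²·171 = 684
E[(-2Z - 2)²] = var((-2Z - 2)) + (E[(-2Z - 2)])² = 684 + (-25)² = 1309

1309.00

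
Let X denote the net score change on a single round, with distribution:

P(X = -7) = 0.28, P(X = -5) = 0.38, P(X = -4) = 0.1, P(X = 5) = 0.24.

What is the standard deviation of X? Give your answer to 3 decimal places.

4.632

E[X] = (-7)(0.28) + (-5)(0.38) + (-4)(0.1) + (5)(0.24) = -3.06
E[X²] = (-7)²(0.28) + (-5)²(0.38) + (-4)²(0.1) + (5)²(0.24) = 30.82
V(X) = E[X²] − (E[X])² = 30.82 − (-3.06)² = 21.4564
sd(X) = √21.4564 ≈ 4.632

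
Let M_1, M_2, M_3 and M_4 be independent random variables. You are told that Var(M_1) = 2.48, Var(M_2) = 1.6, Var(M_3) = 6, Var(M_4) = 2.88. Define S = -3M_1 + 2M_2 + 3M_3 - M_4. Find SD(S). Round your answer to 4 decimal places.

By independence, Var(S) = (-3)²Var(M_1) + (2)²Var(M_2) + (3)²Var(M_3) + (-1)²Var(M_4)
= (-3)²·2.48 + (2)²·1.6 + (3)²·6 + (-1)²·2.88 = 85.6
SD(S) = √85.6 ≈ 9.2520

9.2520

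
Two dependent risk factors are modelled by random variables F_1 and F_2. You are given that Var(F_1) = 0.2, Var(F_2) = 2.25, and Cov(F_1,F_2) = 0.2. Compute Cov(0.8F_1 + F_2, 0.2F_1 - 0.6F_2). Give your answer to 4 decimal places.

Cov(0.8F_1 + F_2, 0.2F_1 - 0.6F_2) = (0.8)(0.2)Var(F_1) + (1)(-0.6)Var(F_2) + [(0.8)(-0.6) + (1)(0.2)]Cov(F_1,F_2)
= 0.16·0.2 + -0.6·2.25 + -0.28·0.2 = -1.374

-1.3740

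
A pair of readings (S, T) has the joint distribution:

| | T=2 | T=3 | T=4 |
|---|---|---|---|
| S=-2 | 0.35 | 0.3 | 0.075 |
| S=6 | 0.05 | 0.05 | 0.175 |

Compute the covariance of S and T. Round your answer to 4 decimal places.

1.3300

E[S] = 0.2,  E[T] = 2.85
E[ST] = 1.9
Cov(S,T) = E[ST] − E[S]E[T] = 1.9 − (0.2)(2.85) = 1.33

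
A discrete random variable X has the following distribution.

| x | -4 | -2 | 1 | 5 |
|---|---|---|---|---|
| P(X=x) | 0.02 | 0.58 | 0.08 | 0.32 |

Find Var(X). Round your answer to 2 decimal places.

E[X] = (-4)(0.02) + (-2)(0.58) + (1)(0.08) + (5)(0.32) = 0.44
E[X²] = (-4)²(0.02) + (-2)²(0.58) + (1)²(0.08) + (5)²(0.32) = 10.72
Var(X) = E[X²] − (E[X])² = 10.72 − (0.44)² = 10.5264

10.53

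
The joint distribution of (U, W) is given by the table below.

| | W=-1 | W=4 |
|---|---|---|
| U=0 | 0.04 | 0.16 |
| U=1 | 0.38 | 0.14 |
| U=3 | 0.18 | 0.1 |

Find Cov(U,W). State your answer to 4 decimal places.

E[U] = 1.36,  E[W] = 1
E[UW] = 0.84
Cov(U,W) = E[UW] − E[U]E[W] = 0.84 − (1.36)(1) = -0.52

-0.5200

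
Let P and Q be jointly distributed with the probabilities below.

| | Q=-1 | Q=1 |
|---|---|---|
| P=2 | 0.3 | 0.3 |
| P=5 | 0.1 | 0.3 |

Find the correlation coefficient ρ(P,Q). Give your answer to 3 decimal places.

0.250

E[P] = 3.2,  E[Q] = 0.2
E[PQ] = 1
Cov(P,Q) = E[PQ] − E[P]E[Q] = 1 − (3.2)(0.2) = 0.36
var(P) = 2.16,  var(Q) = 0.96
ρ = 0.36 / √(2.16·0.96) ≈ 0.250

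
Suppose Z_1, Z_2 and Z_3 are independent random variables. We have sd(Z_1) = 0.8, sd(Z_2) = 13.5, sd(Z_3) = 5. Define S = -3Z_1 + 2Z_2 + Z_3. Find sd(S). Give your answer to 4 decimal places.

27.5637

Var(Z_1) = 0.64, Var(Z_2) = 182.25, Var(Z_3) = 25
By independence, Var(S) = (-3)²Var(Z_1) + (2)²Var(Z_2) + (1)²Var(Z_3)
= (-3)²·0.64 + (2)²·182.25 + (1)²·25 = 759.76
sd(S) = √759.76 ≈ 27.5637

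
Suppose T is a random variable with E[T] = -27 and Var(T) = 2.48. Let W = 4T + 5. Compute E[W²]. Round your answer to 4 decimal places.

E[4T + 5] = 4·-27 + 5 = -103
Var(4T + 5) = (4)²·2.48 = 39.68
E[W²] = Var(W) + (E[W])² = 39.68 + (-103)² = 10648.68

10648.6800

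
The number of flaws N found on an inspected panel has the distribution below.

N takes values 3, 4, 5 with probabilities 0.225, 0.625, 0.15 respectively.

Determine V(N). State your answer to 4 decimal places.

E[N] = (3)(0.225) + (4)(0.625) + (5)(0.15) = 3.925
E[N²] = (3)²(0.225) + (4)²(0.625) + (5)²(0.15) = 15.775
V(N) = E[N²] − (E[N])² = 15.775 − (3.925)² = 0.369375

0.3694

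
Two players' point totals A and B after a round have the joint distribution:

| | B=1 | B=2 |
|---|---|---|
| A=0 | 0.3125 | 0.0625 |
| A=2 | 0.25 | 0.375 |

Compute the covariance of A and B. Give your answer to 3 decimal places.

E[A] = 1.25,  E[B] = 1.4375
E[AB] = 2
Cov(A,B) = E[AB] − E[A]E[B] = 2 − (1.25)(1.4375) = 0.203125

0.203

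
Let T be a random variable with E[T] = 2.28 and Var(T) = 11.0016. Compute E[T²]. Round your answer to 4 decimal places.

E[T²] = Var(T) + (E[T])² = 11.0016 + (2.28)² = 16.2

16.2000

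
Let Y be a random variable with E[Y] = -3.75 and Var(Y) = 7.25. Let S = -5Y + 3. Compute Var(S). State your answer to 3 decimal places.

Var(-5Y + 3) = (-5)²·Var(Y) = 25·7.25 = 181.25

181.250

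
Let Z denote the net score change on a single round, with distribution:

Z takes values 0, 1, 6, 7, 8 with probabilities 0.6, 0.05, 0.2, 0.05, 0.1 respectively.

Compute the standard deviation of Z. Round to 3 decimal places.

3.216

E[Z] = (0)(0.6) + (1)(0.05) + (6)(0.2) + (7)(0.05) + (8)(0.1) = 2.4
E[Z²] = (0)²(0.6) + (1)²(0.05) + (6)²(0.2) + (7)²(0.05) + (8)²(0.1) = 16.1
V(Z) = E[Z²] − (E[Z])² = 16.1 − (2.4)² = 10.34
SD(Z) = √10.34 ≈ 3.216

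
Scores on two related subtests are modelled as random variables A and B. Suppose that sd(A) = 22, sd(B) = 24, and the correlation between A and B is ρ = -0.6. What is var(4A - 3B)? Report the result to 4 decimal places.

var(A) = (22)² = 484;  var(B) = (24)² = 576
Cov(A,B) = ρ·sd(A)·sd(B) = -0.6·22·24 = -316.8
var(4A - 3B) = (4)²·var(A) + (-3)²·var(B) + 2·(4)·(-3)·Cov(A,B)
= 16·484 + 9·576 + -24·-316.8 = 20531.2

20531.2000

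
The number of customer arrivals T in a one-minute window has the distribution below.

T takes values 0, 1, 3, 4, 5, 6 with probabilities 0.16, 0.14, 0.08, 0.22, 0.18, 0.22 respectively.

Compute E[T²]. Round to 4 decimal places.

16.8000

E[T²] = (0)²(0.16) + (1)²(0.14) + (3)²(0.08) + (4)²(0.22) + (5)²(0.18) + (6)²(0.22) = 16.8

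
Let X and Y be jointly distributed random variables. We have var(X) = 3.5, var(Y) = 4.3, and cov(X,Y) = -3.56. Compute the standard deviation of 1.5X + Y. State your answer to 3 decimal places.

var(1.5X + Y) = (1.5)²·var(X) + (1)²·var(Y) + 2·(1.5)·(1)·cov(X,Y)
= 2.25·3.5 + 1·4.3 + 3·-3.56 = 1.495
σ(1.5X + Y) = √1.495 ≈ 1.223

1.223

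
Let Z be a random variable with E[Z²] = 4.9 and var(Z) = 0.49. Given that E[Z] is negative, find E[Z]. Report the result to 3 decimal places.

(E[Z])² = E[Z²] − var(Z) = 4.9 − 0.49 = 4.41
E[Z] = −√4.41 = -2.1

-2.100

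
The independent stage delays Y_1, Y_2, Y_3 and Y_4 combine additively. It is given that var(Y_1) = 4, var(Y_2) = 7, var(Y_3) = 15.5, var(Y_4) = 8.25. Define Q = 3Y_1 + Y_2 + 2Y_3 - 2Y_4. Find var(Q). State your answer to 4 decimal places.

138.0000

By independence, var(Q) = (3)²var(Y_1) + (1)²var(Y_2) + (2)²var(Y_3) + (-2)²var(Y_4)
= (3)²·4 + (1)²·7 + (2)²·15.5 + (-2)²·8.25 = 138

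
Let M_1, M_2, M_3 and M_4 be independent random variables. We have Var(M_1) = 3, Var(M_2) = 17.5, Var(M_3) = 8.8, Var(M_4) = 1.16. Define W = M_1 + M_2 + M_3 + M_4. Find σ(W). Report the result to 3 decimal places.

5.519

By independence, Var(W) = (1)²Var(M_1) + (1)²Var(M_2) + (1)²Var(M_3) + (1)²Var(M_4)
= (1)²·3 + (1)²·17.5 + (1)²·8.8 + (1)²·1.16 = 30.46
σ(W) = √30.46 ≈ 5.519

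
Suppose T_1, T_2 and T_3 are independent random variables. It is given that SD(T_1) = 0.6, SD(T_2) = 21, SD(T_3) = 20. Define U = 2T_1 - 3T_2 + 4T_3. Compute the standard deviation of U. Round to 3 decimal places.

101.835

Var(T_1) = 0.36, Var(T_2) = 441, Var(T_3) = 400
By independence, Var(U) = (2)²Var(T_1) + (-3)²Var(T_2) + (4)²Var(T_3)
= (2)²·0.36 + (-3)²·441 + (4)²·400 = 10370.44
SD(U) = √10370.44 ≈ 101.835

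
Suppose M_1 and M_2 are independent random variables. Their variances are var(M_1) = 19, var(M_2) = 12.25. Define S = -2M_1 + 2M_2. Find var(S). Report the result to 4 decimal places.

125.0000

By independence, var(S) = (-2)²var(M_1) + (2)²var(M_2)
= (-2)²·19 + (2)²·12.25 = 125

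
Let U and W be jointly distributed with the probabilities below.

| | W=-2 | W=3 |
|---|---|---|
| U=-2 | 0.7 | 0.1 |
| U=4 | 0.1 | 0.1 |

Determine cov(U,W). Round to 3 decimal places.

1.800

E[U] = -0.8,  E[W] = -1
E[UW] = 2.6
cov(U,W) = E[UW] − E[U]E[W] = 2.6 − (-0.8)(-1) = 1.8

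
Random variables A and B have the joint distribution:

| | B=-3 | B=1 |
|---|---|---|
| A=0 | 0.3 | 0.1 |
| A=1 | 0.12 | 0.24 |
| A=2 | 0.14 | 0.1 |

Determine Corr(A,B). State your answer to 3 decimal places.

0.181

E[A] = 0.84,  E[B] = -1.24
E[AB] = -0.76
Cov(A,B) = E[AB] − E[A]E[B] = -0.76 − (0.84)(-1.24) = 0.2816
Var(A) = 0.6144,  Var(B) = 3.9424
ρ = 0.2816 / √(0.6144·3.9424) ≈ 0.181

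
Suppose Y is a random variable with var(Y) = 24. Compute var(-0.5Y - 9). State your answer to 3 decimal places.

var(-0.5Y - 9) = (-0.5)²·var(Y) = 0.25·24 = 6

6.000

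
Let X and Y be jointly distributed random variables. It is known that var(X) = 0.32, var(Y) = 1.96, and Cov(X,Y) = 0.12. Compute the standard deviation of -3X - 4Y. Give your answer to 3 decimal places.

6.093

var(-3X - 4Y) = (-3)²·var(X) + (-4)²·var(Y) + 2·(-3)·(-4)·Cov(X,Y)
= 9·0.32 + 16·1.96 + 24·0.12 = 37.12
sd(-3X - 4Y) = √37.12 ≈ 6.093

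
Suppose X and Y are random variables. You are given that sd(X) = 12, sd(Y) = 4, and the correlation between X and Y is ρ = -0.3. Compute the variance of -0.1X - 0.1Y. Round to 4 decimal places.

1.3120

var(X) = (12)² = 144;  var(Y) = (4)² = 16
Cov(X,Y) = ρ·sd(X)·sd(Y) = -0.3·12·4 = -14.4
var(-0.1X - 0.1Y) = (-0.1)²·var(X) + (-0.1)²·var(Y) + 2·(-0.1)·(-0.1)·Cov(X,Y)
= 0.01·144 + 0.01·16 + 0.02·-14.4 = 1.312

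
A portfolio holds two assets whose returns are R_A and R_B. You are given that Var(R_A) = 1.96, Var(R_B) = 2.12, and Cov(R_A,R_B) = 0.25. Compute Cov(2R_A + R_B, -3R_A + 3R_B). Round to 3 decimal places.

Cov(2R_A + R_B, -3R_A + 3R_B) = (2)(-3)Var(R_A) + (1)(3)Var(R_B) + [(2)(3) + (1)(-3)]Cov(R_A,R_B)
= -6·1.96 + 3·2.12 + 3·0.25 = -4.65

-4.650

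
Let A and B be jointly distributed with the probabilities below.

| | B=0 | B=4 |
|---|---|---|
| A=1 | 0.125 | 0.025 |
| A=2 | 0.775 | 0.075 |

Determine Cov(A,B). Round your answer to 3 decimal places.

E[A] = 1.85,  E[B] = 0.4
E[AB] = 0.7
Cov(A,B) = E[AB] − E[A]E[B] = 0.7 − (1.85)(0.4) = -0.04

-0.040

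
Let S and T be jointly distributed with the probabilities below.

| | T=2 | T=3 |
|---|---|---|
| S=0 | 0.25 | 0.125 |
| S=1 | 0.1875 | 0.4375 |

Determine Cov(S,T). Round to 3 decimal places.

E[S] = 0.625,  E[T] = 2.5625
E[ST] = 1.6875
Cov(S,T) = E[ST] − E[S]E[T] = 1.6875 − (0.625)(2.5625) = 0.0859375

0.086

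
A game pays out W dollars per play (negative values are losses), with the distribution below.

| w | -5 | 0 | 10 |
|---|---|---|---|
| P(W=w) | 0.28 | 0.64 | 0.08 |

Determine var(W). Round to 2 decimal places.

E[W] = (-5)(0.28) + (0)(0.64) + (10)(0.08) = -0.6
E[W²] = (-5)²(0.28) + (0)²(0.64) + (10)²(0.08) = 15
var(W) = E[W²] − (E[W])² = 15 − (-0.6)² = 14.64

14.64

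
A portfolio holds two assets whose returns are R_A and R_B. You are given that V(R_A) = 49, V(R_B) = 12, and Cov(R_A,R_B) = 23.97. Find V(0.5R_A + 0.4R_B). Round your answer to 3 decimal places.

23.758

V(0.5R_A + 0.4R_B) = (0.5)²·V(R_A) + (0.4)²·V(R_B) + 2·(0.5)·(0.4)·Cov(R_A,R_B)
= 0.25·49 + 0.16·12 + 0.4·23.97 = 23.758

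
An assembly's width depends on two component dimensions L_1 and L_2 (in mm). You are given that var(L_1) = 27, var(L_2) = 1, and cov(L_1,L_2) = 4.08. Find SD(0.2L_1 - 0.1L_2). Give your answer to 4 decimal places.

0.9627

var(0.2L_1 - 0.1L_2) = (0.2)²·var(L_1) + (-0.1)²·var(L_2) + 2·(0.2)·(-0.1)·cov(L_1,L_2)
= 0.04·27 + 0.01·1 + -0.04·4.08 = 0.9268
SD(0.2L_1 - 0.1L_2) = √0.9268 ≈ 0.9627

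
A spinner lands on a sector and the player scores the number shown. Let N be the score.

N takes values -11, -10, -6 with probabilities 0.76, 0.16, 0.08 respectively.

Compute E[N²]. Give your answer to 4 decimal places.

E[N²] = (-11)²(0.76) + (-10)²(0.16) + (-6)²(0.08) = 110.84

110.8400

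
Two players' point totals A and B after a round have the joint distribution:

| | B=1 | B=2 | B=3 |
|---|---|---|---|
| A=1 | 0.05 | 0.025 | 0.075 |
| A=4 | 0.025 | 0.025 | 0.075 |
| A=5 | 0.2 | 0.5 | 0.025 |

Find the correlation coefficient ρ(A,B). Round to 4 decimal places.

E[A] = 4.275,  E[B] = 1.9
E[AB] = 7.9
Cov(A,B) = E[AB] − E[A]E[B] = 7.9 − (4.275)(1.9) = -0.2225
Var(A) = 1.999375,  Var(B) = 0.44
ρ = -0.2225 / √(1.999375·0.44) ≈ -0.2372

-0.2372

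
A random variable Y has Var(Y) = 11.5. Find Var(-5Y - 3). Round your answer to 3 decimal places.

287.500

Var(-5Y - 3) = (-5)²·Var(Y) = 25·11.5 = 287.5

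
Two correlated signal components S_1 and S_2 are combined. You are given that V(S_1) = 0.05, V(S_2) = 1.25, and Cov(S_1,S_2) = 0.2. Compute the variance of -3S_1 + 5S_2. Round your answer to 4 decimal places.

25.7000

V(-3S_1 + 5S_2) = (-3)²·V(S_1) + (5)²·V(S_2) + 2·(-3)·(5)·Cov(S_1,S_2)
= 9·0.05 + 25·1.25 + -30·0.2 = 25.7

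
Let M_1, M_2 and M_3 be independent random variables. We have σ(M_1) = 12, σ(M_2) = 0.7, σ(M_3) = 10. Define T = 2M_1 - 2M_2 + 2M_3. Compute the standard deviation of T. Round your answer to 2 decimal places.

31.27

Var(M_1) = 144, Var(M_2) = 0.49, Var(M_3) = 100
By independence, Var(T) = (2)²Var(M_1) + (-2)²Var(M_2) + (2)²Var(M_3)
= (2)²·144 + (-2)²·0.49 + (2)²·100 = 977.96
σ(T) = √977.96 ≈ 31.27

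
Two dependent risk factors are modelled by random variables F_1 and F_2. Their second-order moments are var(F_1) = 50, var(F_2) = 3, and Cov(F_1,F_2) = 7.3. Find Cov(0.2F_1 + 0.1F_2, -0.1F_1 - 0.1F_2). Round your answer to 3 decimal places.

-1.249

Cov(0.2F_1 + 0.1F_2, -0.1F_1 - 0.1F_2) = (0.2)(-0.1)var(F_1) + (0.1)(-0.1)var(F_2) + [(0.2)(-0.1) + (0.1)(-0.1)]Cov(F_1,F_2)
= -0.02·50 + -0.01·3 + -0.03·7.3 = -1.249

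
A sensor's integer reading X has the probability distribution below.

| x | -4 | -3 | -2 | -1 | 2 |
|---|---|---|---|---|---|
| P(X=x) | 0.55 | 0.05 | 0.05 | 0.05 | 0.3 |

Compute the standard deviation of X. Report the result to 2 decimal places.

E[X] = (-4)(0.55) + (-3)(0.05) + (-2)(0.05) + (-1)(0.05) + (2)(0.3) = -1.9
E[X²] = (-4)²(0.55) + (-3)²(0.05) + (-2)²(0.05) + (-1)²(0.05) + (2)²(0.3) = 10.7
var(X) = E[X²] − (E[X])² = 10.7 − (-1.9)² = 7.09
SD(X) = √7.09 ≈ 2.66

2.66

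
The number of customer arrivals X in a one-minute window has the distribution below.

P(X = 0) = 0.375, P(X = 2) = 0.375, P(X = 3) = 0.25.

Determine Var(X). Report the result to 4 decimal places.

E[X] = (0)(0.375) + (2)(0.375) + (3)(0.25) = 1.5
E[X²] = (0)²(0.375) + (2)²(0.375) + (3)²(0.25) = 3.75
Var(X) = E[X²] − (E[X])² = 3.75 − (1.5)² = 1.5

1.5000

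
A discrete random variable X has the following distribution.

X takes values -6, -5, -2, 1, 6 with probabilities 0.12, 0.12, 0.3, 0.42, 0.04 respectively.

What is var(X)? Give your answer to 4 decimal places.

8.7924

E[X] = (-6)(0.12) + (-5)(0.12) + (-2)(0.3) + (1)(0.42) + (6)(0.04) = -1.26
E[X²] = (-6)²(0.12) + (-5)²(0.12) + (-2)²(0.3) + (1)²(0.42) + (6)²(0.04) = 10.38
var(X) = E[X²] − (E[X])² = 10.38 − (-1.26)² = 8.7924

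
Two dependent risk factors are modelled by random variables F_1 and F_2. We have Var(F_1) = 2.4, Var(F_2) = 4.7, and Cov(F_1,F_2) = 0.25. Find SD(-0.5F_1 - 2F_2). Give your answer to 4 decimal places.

4.4609

Var(-0.5F_1 - 2F_2) = (-0.5)²·Var(F_1) + (-2)²·Var(F_2) + 2·(-0.5)·(-2)·Cov(F_1,F_2)
= 0.25·2.4 + 4·4.7 + 2·0.25 = 19.9
SD(-0.5F_1 - 2F_2) = √19.9 ≈ 4.4609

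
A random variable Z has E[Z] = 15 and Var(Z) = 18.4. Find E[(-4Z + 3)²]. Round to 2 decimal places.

3543.40

E[-4Z + 3] = -4·15 + 3 = -57
Var(-4Z + 3) = (-4)²·18.4 = 294.4
E[(-4Z + 3)²] = Var((-4Z + 3)) + (E[(-4Z + 3)])² = 294.4 + (-57)² = 3543.4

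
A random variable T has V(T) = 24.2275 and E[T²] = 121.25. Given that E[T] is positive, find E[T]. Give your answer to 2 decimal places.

9.85

(E[T])² = E[T²] − V(T) = 121.25 − 24.2275 = 97.0225
E[T] = √97.0225 = 9.85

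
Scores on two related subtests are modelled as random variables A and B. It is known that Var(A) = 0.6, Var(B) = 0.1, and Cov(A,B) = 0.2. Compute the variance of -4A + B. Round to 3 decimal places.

8.100

Var(-4A + B) = (-4)²·Var(A) + (1)²·Var(B) + 2·(-4)·(1)·Cov(A,B)
= 16·0.6 + 1·0.1 + -8·0.2 = 8.1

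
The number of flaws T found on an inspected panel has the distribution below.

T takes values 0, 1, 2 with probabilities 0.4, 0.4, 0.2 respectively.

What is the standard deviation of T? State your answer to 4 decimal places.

E[T] = (0)(0.4) + (1)(0.4) + (2)(0.2) = 0.8
E[T²] = (0)²(0.4) + (1)²(0.4) + (2)²(0.2) = 1.2
var(T) = E[T²] − (E[T])² = 1.2 − (0.8)² = 0.56
SD(T) = √0.56 ≈ 0.7483

0.7483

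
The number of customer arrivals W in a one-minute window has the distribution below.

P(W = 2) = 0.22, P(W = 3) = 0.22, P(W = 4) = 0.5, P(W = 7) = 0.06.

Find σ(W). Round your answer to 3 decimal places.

E[W] = (2)(0.22) + (3)(0.22) + (4)(0.5) + (7)(0.06) = 3.52
E[W²] = (2)²(0.22) + (3)²(0.22) + (4)²(0.5) + (7)²(0.06) = 13.8
V(W) = E[W²] − (E[W])² = 13.8 − (3.52)² = 1.4096
σ(W) = √1.4096 ≈ 1.187

1.187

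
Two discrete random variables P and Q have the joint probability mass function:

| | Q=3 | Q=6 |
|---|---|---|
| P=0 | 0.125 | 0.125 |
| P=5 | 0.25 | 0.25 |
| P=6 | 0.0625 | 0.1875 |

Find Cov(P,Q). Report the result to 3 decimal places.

E[P] = 4,  E[Q] = 4.6875
E[PQ] = 19.125
Cov(P,Q) = E[PQ] − E[P]E[Q] = 19.125 − (4)(4.6875) = 0.375

0.375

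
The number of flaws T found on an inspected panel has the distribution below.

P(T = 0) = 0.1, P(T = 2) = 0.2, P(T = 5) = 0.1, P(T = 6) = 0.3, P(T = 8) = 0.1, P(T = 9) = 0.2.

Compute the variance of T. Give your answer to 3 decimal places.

8.610

E[T] = (0)(0.1) + (2)(0.2) + (5)(0.1) + (6)(0.3) + (8)(0.1) + (9)(0.2) = 5.3
E[T²] = (0)²(0.1) + (2)²(0.2) + (5)²(0.1) + (6)²(0.3) + (8)²(0.1) + (9)²(0.2) = 36.7
Var(T) = E[T²] − (E[T])² = 36.7 − (5.3)² = 8.61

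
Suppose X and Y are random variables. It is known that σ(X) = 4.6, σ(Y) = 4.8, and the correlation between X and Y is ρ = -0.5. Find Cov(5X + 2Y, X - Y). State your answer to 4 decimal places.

Var(X) = (4.6)² = 21.16;  Var(Y) = (4.8)² = 23.04
Cov(X,Y) = ρ·σ(X)·σ(Y) = -0.5·4.6·4.8 = -11.04
Cov(5X + 2Y, X - Y) = (5)(1)Var(X) + (2)(-1)Var(Y) + [(5)(-1) + (2)(1)]Cov(X,Y)
= 5·21.16 + -2·23.04 + -3·-11.04 = 92.84

92.8400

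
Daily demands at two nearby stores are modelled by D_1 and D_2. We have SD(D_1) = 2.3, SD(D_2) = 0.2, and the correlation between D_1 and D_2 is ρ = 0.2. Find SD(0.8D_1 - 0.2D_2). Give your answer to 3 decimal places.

V(D_1) = (2.3)² = 5.29;  V(D_2) = (0.2)² = 0.04
Cov(D_1,D_2) = ρ·SD(D_1)·SD(D_2) = 0.2·2.3·0.2 = 0.092
V(0.8D_1 - 0.2D_2) = (0.8)²·V(D_1) + (-0.2)²·V(D_2) + 2·(0.8)·(-0.2)·Cov(D_1,D_2)
= 0.64·5.29 + 0.04·0.04 + -0.32·0.092 = 3.35776
SD(0.8D_1 - 0.2D_2) = √3.35776 ≈ 1.832

1.832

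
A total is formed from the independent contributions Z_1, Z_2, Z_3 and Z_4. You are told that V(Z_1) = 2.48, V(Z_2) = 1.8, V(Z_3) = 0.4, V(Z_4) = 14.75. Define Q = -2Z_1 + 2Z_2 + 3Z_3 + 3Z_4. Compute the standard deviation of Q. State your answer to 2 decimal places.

12.39

By independence, V(Q) = (-2)²V(Z_1) + (2)²V(Z_2) + (3)²V(Z_3) + (3)²V(Z_4)
= (-2)²·2.48 + (2)²·1.8 + (3)²·0.4 + (3)²·14.75 = 153.47
SD(Q) = √153.47 ≈ 12.39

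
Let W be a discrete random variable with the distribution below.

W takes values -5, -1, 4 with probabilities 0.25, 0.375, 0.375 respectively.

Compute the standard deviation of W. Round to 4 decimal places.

E[W] = (-5)(0.25) + (-1)(0.375) + (4)(0.375) = -0.125
E[W²] = (-5)²(0.25) + (-1)²(0.375) + (4)²(0.375) = 12.625
Var(W) = E[W²] − (E[W])² = 12.625 − (-0.125)² = 12.609375
SD(W) = √12.609375 ≈ 3.5510

3.5510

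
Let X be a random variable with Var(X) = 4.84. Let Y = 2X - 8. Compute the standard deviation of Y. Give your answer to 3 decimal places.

4.400

Var(2X - 8) = (2)²·4.84 = 19.36
SD(Y) = √19.36 ≈ 4.400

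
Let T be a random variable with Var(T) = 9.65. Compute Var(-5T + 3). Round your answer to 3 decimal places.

Var(-5T + 3) = (-5)²·Var(T) = 25·9.65 = 241.25

241.250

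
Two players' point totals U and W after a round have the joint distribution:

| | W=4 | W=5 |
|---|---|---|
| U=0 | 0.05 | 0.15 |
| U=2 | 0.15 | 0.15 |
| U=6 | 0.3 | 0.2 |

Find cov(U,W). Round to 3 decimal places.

E[U] = 3.6,  E[W] = 4.5
E[UW] = 15.9
cov(U,W) = E[UW] − E[U]E[W] = 15.9 − (3.6)(4.5) = -0.3

-0.300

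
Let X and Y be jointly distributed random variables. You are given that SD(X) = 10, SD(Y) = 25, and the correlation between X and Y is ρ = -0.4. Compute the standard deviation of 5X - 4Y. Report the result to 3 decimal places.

V(X) = (10)² = 100;  V(Y) = (25)² = 625
cov(X,Y) = ρ·SD(X)·SD(Y) = -0.4·10·25 = -100
V(5X - 4Y) = (5)²·V(X) + (-4)²·V(Y) + 2·(5)·(-4)·cov(X,Y)
= 25·100 + 16·625 + -40·-100 = 16500
SD(5X - 4Y) = √16500 ≈ 128.452

128.452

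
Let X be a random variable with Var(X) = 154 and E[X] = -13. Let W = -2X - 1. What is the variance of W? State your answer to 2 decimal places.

Var(-2X - 1) = (-2)²·Var(X) = 4·154 = 616

616.00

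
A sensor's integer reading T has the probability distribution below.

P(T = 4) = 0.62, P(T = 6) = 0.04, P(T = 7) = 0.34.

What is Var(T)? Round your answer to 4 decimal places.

E[T] = (4)(0.62) + (6)(0.04) + (7)(0.34) = 5.1
E[T²] = (4)²(0.62) + (6)²(0.04) + (7)²(0.34) = 28.02
Var(T) = E[T²] − (E[T])² = 28.02 − (5.1)² = 2.01

2.0100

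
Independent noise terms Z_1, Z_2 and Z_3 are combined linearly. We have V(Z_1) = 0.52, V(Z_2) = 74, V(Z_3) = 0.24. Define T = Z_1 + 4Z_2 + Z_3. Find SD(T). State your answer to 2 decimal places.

By independence, V(T) = (1)²V(Z_1) + (4)²V(Z_2) + (1)²V(Z_3)
= (1)²·0.52 + (4)²·74 + (1)²·0.24 = 1184.76
SD(T) = √1184.76 ≈ 34.42

34.42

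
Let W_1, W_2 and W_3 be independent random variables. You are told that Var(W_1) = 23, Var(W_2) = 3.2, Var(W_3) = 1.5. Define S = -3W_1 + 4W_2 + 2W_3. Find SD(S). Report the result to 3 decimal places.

16.254

By independence, Var(S) = (-3)²Var(W_1) + (4)²Var(W_2) + (2)²Var(W_3)
= (-3)²·23 + (4)²·3.2 + (2)²·1.5 = 264.2
SD(S) = √264.2 ≈ 16.254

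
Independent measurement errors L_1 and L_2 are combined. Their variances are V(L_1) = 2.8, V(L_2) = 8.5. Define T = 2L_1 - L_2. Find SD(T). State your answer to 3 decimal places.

4.438

By independence, V(T) = (2)²V(L_1) + (-1)²V(L_2)
= (2)²·2.8 + (-1)²·8.5 = 19.7
SD(T) = √19.7 ≈ 4.438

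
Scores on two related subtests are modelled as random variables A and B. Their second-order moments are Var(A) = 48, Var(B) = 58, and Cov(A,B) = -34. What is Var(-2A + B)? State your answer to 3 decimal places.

386.000

Var(-2A + B) = (-2)²·Var(A) + (1)²·Var(B) + 2·(-2)·(1)·Cov(A,B)
= 4·48 + 1·58 + -4·-34 = 386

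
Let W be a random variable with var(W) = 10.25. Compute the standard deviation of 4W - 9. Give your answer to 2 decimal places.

12.81

var(4W - 9) = (4)²·10.25 = 164
σ(4W - 9) = √164 ≈ 12.81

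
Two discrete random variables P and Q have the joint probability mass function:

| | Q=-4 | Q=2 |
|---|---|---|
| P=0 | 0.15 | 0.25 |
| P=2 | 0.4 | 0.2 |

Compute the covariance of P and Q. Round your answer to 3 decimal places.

-0.840

E[P] = 1.2,  E[Q] = -1.3
E[PQ] = -2.4
Cov(P,Q) = E[PQ] − E[P]E[Q] = -2.4 − (1.2)(-1.3) = -0.84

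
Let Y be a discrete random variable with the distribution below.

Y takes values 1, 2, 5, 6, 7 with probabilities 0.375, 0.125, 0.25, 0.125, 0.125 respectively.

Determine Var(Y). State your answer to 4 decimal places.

5.5000

E[Y] = (1)(0.375) + (2)(0.125) + (5)(0.25) + (6)(0.125) + (7)(0.125) = 3.5
E[Y²] = (1)²(0.375) + (2)²(0.125) + (5)²(0.25) + (6)²(0.125) + (7)²(0.125) = 17.75
Var(Y) = E[Y²] − (E[Y])² = 17.75 − (3.5)² = 5.5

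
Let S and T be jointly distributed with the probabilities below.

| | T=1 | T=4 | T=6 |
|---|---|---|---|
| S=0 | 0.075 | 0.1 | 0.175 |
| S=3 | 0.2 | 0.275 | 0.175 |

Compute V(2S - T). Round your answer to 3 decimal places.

E[S] = 1.95,  E[T] = 3.875,  E[ST] = 7.05
V(S) = 5.85 − (1.95)² = 2.0475;  V(T) = 18.875 − (3.875)² = 3.859375
cov(S,T) = 7.05 − (1.95)(3.875) = -0.50625
V(2S - T) = (2)²·2.0475 + (-1)²·3.859375 + 2·(2)·(-1)·-0.50625 = 14.074375

14.074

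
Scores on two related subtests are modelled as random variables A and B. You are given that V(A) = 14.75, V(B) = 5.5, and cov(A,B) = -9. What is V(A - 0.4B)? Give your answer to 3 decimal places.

V(A - 0.4B) = (1)²·V(A) + (-0.4)²·V(B) + 2·(1)·(-0.4)·cov(A,B)
= 1·14.75 + 0.16·5.5 + -0.8·-9 = 22.83

22.830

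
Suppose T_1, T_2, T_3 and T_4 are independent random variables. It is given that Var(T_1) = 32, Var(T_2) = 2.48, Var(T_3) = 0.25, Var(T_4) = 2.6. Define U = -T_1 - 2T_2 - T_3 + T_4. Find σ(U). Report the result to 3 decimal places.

6.691

By independence, Var(U) = (-1)²Var(T_1) + (-2)²Var(T_2) + (-1)²Var(T_3) + (1)²Var(T_4)
= (-1)²·32 + (-2)²·2.48 + (-1)²·0.25 + (1)²·2.6 = 44.77
σ(U) = √44.77 ≈ 6.691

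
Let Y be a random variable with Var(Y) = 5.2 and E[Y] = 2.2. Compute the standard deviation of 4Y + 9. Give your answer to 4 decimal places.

9.1214

Var(4Y + 9) = (4)²·5.2 = 83.2
SD(4Y + 9) = √83.2 ≈ 9.1214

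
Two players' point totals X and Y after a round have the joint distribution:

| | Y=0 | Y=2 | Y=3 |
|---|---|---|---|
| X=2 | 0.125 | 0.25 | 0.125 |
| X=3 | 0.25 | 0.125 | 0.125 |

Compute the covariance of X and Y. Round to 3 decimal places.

-0.125

E[X] = 2.5,  E[Y] = 1.5
E[XY] = 3.625
Cov(X,Y) = E[XY] − E[X]E[Y] = 3.625 − (2.5)(1.5) = -0.125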